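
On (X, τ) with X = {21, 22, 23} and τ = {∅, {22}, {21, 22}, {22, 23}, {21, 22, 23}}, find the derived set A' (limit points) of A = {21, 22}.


A' = {21, 23}

For each x ∈ X, list the open sets U ∈ τ with x ∈ U, then check whether U ∩ (A ∖ {x}) ≠ ∅ for every such U.
  x = 21: opens ∋ x are {21, 22}, {21, 22, 23}; each meets A ∖ {21}, so x IS a limit point.
  x = 22: open {22} ∋ x has {22} ∩ (A ∖ {22}) = ∅, so x is NOT a limit point.
  x = 23: opens ∋ x are {22, 23}, {21, 22, 23}; each meets A ∖ {23}, so x IS a limit point.
Collecting: A' = {21, 23}.


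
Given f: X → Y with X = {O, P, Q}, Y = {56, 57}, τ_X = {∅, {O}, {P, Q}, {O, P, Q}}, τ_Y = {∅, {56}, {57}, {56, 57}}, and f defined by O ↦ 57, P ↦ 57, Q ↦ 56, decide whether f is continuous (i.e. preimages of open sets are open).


f is NOT continuous.

Compute f^{-1}(U) for each U ∈ τ_Y:
  U = ∅: f^{-1}(U) = ∅ ∈ τ_X ✓.
  U = {56}: f^{-1}(U) = {Q} ∉ τ_X ✗.
  U = {57}: f^{-1}(U) = {O, P} ∉ τ_X ✗.
  U = {56, 57}: f^{-1}(U) = {O, P, Q} ∈ τ_X ✓.
Found U = {56} with f^{-1}(U) = {Q} not in τ_X. Therefore f is NOT continuous.


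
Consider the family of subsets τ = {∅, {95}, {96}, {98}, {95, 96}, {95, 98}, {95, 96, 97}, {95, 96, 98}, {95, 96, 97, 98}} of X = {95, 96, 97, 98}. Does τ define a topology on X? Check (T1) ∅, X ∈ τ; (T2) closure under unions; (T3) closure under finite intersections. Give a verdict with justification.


τ is NOT a topology on X.

Axiom (T1): ∅ ∈ τ? Yes; X ∈ τ? Yes.
Axiom (T2/T3): check pairwise unions and intersections of members of τ.
Counterexample for (T2): {96} ∪ {98} = {96, 98} ∉ τ. Therefore τ is NOT a topology.


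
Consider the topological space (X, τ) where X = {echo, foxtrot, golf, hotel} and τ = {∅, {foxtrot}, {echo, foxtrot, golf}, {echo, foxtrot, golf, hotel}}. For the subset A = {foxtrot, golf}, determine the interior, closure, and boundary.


int(A) = {foxtrot}, cl(A) = {echo, foxtrot, golf, hotel}, ∂A = {echo, golf, hotel}.

Closed sets in (X, τ) are complements of opens:
  closed(X, τ) = {∅, {hotel}, {echo, golf, hotel}, {echo, foxtrot, golf, hotel}}.
int(A) = ⋃ {U ∈ τ : U ⊆ A}. Opens contained in A: ∅, {foxtrot}.
Taking the union of these: int(A) = {foxtrot}.
cl(A) = ⋂ {C closed : A ⊆ C}. Closed sets containing A: {echo, foxtrot, golf, hotel}.
Intersecting these: cl(A) = {echo, foxtrot, golf, hotel}.
∂A = cl(A) ∖ int(A) = {echo, foxtrot, golf, hotel} ∖ {foxtrot} = {echo, golf, hotel}.


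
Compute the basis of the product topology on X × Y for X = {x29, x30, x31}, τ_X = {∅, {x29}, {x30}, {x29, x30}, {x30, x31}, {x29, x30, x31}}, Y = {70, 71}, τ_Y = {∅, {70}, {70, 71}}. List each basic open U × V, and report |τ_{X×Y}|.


Basis B = {∅ × ∅, {x29} × {70}, {x30} × {70}, {x29} × {70, 71}, {x29, x30} × {70}, {x30} × {70, 71}, {x30, x31} × {70}, {x29, x30, x31} × {70}, {x29, x30} × {70, 71}, {x30, x31} × {70, 71}, {x29, x30, x31} × {70, 71}}; |τ_{X×Y}| = 18.

Enumerate products U × V with U ∈ τ_X, V ∈ τ_Y (deduplicated):
  ∅ × ∅ = {} (∅)
  {x29} × {70} = {(x29,70)}
  {x30} × {70} = {(x30,70)}
  {x29} × {70, 71} = {(x29,70), (x29,71)}
  {x29, x30} × {70} = {(x29,70), (x30,70)}
  {x30} × {70, 71} = {(x30,70), (x30,71)}
  {x30, x31} × {70} = {(x30,70), (x31,70)}
  {x29, x30, x31} × {70} = {(x29,70), (x30,70), (x31,70)}
  {x29, x30} × {70, 71} = {(x29,70), (x29,71), (x30,70), (x30,71)}
  {x30, x31} × {70, 71} = {(x30,70), (x30,71), (x31,70), (x31,71)}
  {x29, x30, x31} × {70, 71} = {(x29,70), (x29,71), (x30,70), (x30,71), (x31,70), (x31,71)}
These 11 distinct sets form the basis B.
Close under arbitrary unions to get τ_{X×Y}; counting gives |τ_{X×Y}| = 18.


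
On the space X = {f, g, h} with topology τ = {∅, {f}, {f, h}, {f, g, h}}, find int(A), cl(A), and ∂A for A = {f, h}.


int(A) = {f, h}, cl(A) = {f, g, h}, ∂A = {g}.

Closed sets in (X, τ) are complements of opens:
  closed(X, τ) = {∅, {g}, {g, h}, {f, g, h}}.
int(A) = ⋃ {U ∈ τ : U ⊆ A}. Opens contained in A: ∅, {f}, {f, h}.
Taking the union of these: int(A) = {f, h}.
cl(A) = ⋂ {C closed : A ⊆ C}. Closed sets containing A: {f, g, h}.
Intersecting these: cl(A) = {f, g, h}.
∂A = cl(A) ∖ int(A) = {f, g, h} ∖ {f, h} = {g}.


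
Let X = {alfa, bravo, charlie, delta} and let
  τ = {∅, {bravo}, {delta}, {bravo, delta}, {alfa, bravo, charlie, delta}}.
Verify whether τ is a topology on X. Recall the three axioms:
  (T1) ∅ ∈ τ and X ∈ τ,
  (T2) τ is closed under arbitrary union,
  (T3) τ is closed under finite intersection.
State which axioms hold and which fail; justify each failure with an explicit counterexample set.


τ IS a topology on X.

Axiom (T1): ∅ ∈ τ? Yes; X ∈ τ? Yes.
Axiom (T2/T3): check pairwise unions and intersections of members of τ.
All pairwise intersections and unions checked — each lies in τ. Therefore τ satisfies (T1), (T2), (T3): it IS a topology on X.


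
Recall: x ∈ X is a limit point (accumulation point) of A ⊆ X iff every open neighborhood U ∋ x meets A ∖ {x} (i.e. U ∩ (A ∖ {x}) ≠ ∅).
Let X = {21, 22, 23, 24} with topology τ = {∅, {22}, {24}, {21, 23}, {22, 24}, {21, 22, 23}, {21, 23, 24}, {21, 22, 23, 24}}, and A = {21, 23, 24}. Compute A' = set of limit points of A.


A' = {21, 23}

For each x ∈ X, list the open sets U ∈ τ with x ∈ U, then check whether U ∩ (A ∖ {x}) ≠ ∅ for every such U.
  x = 21: opens ∋ x are {21, 23}, {21, 22, 23}, {21, 23, 24}, {21, 22, 23, 24}; each meets A ∖ {21}, so x IS a limit point.
  x = 22: open {22} ∋ x has {22} ∩ (A ∖ {22}) = ∅, so x is NOT a limit point.
  x = 23: opens ∋ x are {21, 23}, {21, 22, 23}, {21, 23, 24}, {21, 22, 23, 24}; each meets A ∖ {23}, so x IS a limit point.
  x = 24: open {24} ∋ x has {24} ∩ (A ∖ {24}) = ∅, so x is NOT a limit point.
Collecting: A' = {21, 23}.


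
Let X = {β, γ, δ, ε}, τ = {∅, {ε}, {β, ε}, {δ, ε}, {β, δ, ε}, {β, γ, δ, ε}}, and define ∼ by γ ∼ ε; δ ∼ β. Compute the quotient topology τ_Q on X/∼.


X/∼ = {[β=δ], [γ=ε]}; |τ_Q| = 2.

Equivalence classes: [β=δ], [γ=ε].
Quotient map π: X → X/∼ sends β ↦ [β=δ], γ ↦ [γ=ε], δ ↦ [β=δ], ε ↦ [γ=ε].
For each subset V ⊆ X/∼, compute π^{-1}(V) ⊆ X and check whether π^{-1}(V) ∈ τ. V is open in τ_Q iff π^{-1}(V) ∈ τ.
  V = {}: π^{-1}(V) = ∅ ∈ τ ✓.
  V = {[β=δ]}: π^{-1}(V) = {β, δ} ∉ τ ✗.
  V = {[γ=ε]}: π^{-1}(V) = {γ, ε} ∉ τ ✗.
  V = {[β=δ], [γ=ε]}: π^{-1}(V) = {β, γ, δ, ε} ∈ τ ✓.
Open sets in the quotient: τ_Q = {{}, {[β=δ], [γ=ε]}} (2 elements).


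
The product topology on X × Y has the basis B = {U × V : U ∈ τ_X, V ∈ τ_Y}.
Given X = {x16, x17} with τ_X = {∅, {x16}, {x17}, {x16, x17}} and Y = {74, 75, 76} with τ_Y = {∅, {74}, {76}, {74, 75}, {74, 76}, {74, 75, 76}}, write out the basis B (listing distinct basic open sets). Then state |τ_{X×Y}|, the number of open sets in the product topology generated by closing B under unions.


Basis B = {∅ × ∅, {x16} × {74}, {x16} × {76}, {x17} × {74}, {x17} × {76}, {x16} × {74, 75}, {x16} × {74, 76}, {x16, x17} × {74}, {x16, x17} × {76}, {x17} × {74, 75}, {x17} × {74, 76}, {x16} × {74, 75, 76}, {x17} × {74, 75, 76}, {x16, x17} × {74, 75}, {x16, x17} × {74, 76}, {x16, x17} × {74, 75, 76}}; |τ_{X×Y}| = 36.

Enumerate products U × V with U ∈ τ_X, V ∈ τ_Y (deduplicated):
  ∅ × ∅ = {} (∅)
  {x16} × {74} = {(x16,74)}
  {x16} × {76} = {(x16,76)}
  {x17} × {74} = {(x17,74)}
  {x17} × {76} = {(x17,76)}
  {x16} × {74, 75} = {(x16,74), (x16,75)}
  {x16} × {74, 76} = {(x16,74), (x16,76)}
  {x16, x17} × {74} = {(x16,74), (x17,74)}
  {x16, x17} × {76} = {(x16,76), (x17,76)}
  {x17} × {74, 75} = {(x17,74), (x17,75)}
  {x17} × {74, 76} = {(x17,74), (x17,76)}
  {x16} × {74, 75, 76} = {(x16,74), (x16,75), (x16,76)}
  {x17} × {74, 75, 76} = {(x17,74), (x17,75), (x17,76)}
  {x16, x17} × {74, 75} = {(x16,74), (x16,75), (x17,74), (x17,75)}
  {x16, x17} × {74, 76} = {(x16,74), (x16,76), (x17,74), (x17,76)}
  {x16, x17} × {74, 75, 76} = {(x16,74), (x16,75), (x16,76), (x17,74), (x17,75), (x17,76)}
These 16 distinct sets form the basis B.
Close under arbitrary unions to get τ_{X×Y}; counting gives |τ_{X×Y}| = 36.


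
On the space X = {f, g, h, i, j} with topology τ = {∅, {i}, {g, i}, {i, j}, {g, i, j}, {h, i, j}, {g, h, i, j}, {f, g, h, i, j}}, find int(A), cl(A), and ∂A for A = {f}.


int(A) = ∅, cl(A) = {f}, ∂A = {f}.

Closed sets in (X, τ) are complements of opens:
  closed(X, τ) = {∅, {f}, {f, g}, {f, h}, {f, g, h}, {f, h, j}, {f, g, h, j}, {f, g, h, i, j}}.
int(A) = ⋃ {U ∈ τ : U ⊆ A}. Opens contained in A: ∅.
Taking the union of these: int(A) = ∅.
cl(A) = ⋂ {C closed : A ⊆ C}. Closed sets containing A: {f}, {f, g}, {f, h}, {f, g, h}, {f, h, j}, {f, g, h, j}, {f, g, h, i, j}.
Intersecting these: cl(A) = {f}.
∂A = cl(A) ∖ int(A) = {f} ∖ ∅ = {f}.


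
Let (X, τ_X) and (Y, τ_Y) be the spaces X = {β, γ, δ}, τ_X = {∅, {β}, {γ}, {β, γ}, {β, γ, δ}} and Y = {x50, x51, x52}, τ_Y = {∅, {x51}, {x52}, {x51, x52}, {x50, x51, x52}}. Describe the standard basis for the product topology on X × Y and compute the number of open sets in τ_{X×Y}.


Basis B = {∅ × ∅, {β} × {x51}, {β} × {x52}, {γ} × {x51}, {γ} × {x52}, {β} × {x51, x52}, {β, γ} × {x51}, {β, γ} × {x52}, {γ} × {x51, x52}, {β} × {x50, x51, x52}, {β, γ, δ} × {x51}, {β, γ, δ} × {x52}, {γ} × {x50, x51, x52}, {β, γ} × {x51, x52}, {β, γ} × {x50, x51, x52}, {β, γ, δ} × {x51, x52}, {β, γ, δ} × {x50, x51, x52}}; |τ_{X×Y}| = 48.

Enumerate products U × V with U ∈ τ_X, V ∈ τ_Y (deduplicated):
  ∅ × ∅ = {} (∅)
  {β} × {x51} = {(β,x51)}
  {β} × {x52} = {(β,x52)}
  {γ} × {x51} = {(γ,x51)}
  {γ} × {x52} = {(γ,x52)}
  {β} × {x51, x52} = {(β,x51), (β,x52)}
  {β, γ} × {x51} = {(β,x51), (γ,x51)}
  {β, γ} × {x52} = {(β,x52), (γ,x52)}
  {γ} × {x51, x52} = {(γ,x51), (γ,x52)}
  {β} × {x50, x51, x52} = {(β,x50), (β,x51), (β,x52)}
  {β, γ, δ} × {x51} = {(β,x51), (γ,x51), (δ,x51)}
  {β, γ, δ} × {x52} = {(β,x52), (γ,x52), (δ,x52)}
  {γ} × {x50, x51, x52} = {(γ,x50), (γ,x51), (γ,x52)}
  {β, γ} × {x51, x52} = {(β,x51), (β,x52), (γ,x51), (γ,x52)}
  {β, γ} × {x50, x51, x52} = {(β,x50), (β,x51), (β,x52), (γ,x50), (γ,x51), (γ,x52)}
  {β, γ, δ} × {x51, x52} = {(β,x51), (β,x52), (γ,x51), (γ,x52), (δ,x51), (δ,x52)}
  {β, γ, δ} × {x50, x51, x52} = {(β,x50), (β,x51), (β,x52), (γ,x50), (γ,x51), (γ,x52), (δ,x50), (δ,x51), (δ,x52)}
These 17 distinct sets form the basis B.
Close under arbitrary unions to get τ_{X×Y}; counting gives |τ_{X×Y}| = 48.


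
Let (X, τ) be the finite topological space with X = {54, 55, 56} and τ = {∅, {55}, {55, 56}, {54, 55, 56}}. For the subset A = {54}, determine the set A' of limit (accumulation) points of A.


A' = ∅

For each x ∈ X, list the open sets U ∈ τ with x ∈ U, then check whether U ∩ (A ∖ {x}) ≠ ∅ for every such U.
  x = 54: open {54, 55, 56} ∋ x has {54, 55, 56} ∩ (A ∖ {54}) = ∅, so x is NOT a limit point.
  x = 55: open {55} ∋ x has {55} ∩ (A ∖ {55}) = ∅, so x is NOT a limit point.
  x = 56: open {55, 56} ∋ x has {55, 56} ∩ (A ∖ {56}) = ∅, so x is NOT a limit point.
Collecting: A' = ∅.


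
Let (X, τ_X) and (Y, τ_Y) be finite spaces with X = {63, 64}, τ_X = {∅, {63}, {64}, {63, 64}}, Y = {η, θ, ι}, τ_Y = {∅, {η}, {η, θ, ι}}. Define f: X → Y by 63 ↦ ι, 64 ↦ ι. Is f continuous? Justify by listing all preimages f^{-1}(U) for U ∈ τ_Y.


f IS continuous.

Compute f^{-1}(U) for each U ∈ τ_Y:
  U = ∅: f^{-1}(U) = ∅ ∈ τ_X ✓.
  U = {η}: f^{-1}(U) = ∅ ∈ τ_X ✓.
  U = {η, θ, ι}: f^{-1}(U) = {63, 64} ∈ τ_X ✓.
Every preimage lies in τ_X, so f IS continuous.


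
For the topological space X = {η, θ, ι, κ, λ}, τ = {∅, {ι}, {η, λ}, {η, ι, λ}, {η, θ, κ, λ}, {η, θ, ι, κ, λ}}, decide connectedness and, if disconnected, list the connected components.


(X, τ) is disconnected; components = [{ι}, {η, θ, κ, λ}].

Find clopen sets (U ∈ τ with X ∖ U ∈ τ):
  U = ∅, X ∖ U = {η, θ, ι, κ, λ} — both open, so U is clopen.
  U = {ι}, X ∖ U = {η, θ, κ, λ} — both open, so U is clopen.
  U = {η, θ, κ, λ}, X ∖ U = {ι} — both open, so U is clopen.
  U = {η, θ, ι, κ, λ}, X ∖ U = ∅ — both open, so U is clopen.
Nontrivial clopen(s) exist: e.g. {η, θ, κ, λ}. So (X, τ) is disconnected.
Compute connected components by grouping points that agree on all clopens:
  component: {ι}
  component: {η, θ, κ, λ}


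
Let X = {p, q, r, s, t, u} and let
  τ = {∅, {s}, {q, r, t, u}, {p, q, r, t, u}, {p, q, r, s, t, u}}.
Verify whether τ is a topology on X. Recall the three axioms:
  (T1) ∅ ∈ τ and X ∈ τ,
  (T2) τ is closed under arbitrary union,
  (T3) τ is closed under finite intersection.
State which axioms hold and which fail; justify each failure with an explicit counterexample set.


τ is NOT a topology on X.

Axiom (T1): ∅ ∈ τ? Yes; X ∈ τ? Yes.
Axiom (T2/T3): check pairwise unions and intersections of members of τ.
Counterexample for (T2): {s} ∪ {q, r, t, u} = {q, r, s, t, u} ∉ τ. Therefore τ is NOT a topology.


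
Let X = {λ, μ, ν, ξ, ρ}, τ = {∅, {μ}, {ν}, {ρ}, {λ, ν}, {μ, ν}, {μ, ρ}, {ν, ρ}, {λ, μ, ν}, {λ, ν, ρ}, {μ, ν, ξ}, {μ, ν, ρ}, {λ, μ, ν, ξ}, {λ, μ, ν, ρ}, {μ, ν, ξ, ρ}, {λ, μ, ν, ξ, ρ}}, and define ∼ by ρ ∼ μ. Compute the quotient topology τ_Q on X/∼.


X/∼ = {[λ], [μ=ρ], [ν], [ξ]}; |τ_Q| = 8.

Equivalence classes: [λ], [μ=ρ], [ν], [ξ].
Quotient map π: X → X/∼ sends λ ↦ [λ], μ ↦ [μ=ρ], ν ↦ [ν], ξ ↦ [ξ], ρ ↦ [μ=ρ].
For each subset V ⊆ X/∼, compute π^{-1}(V) ⊆ X and check whether π^{-1}(V) ∈ τ. V is open in τ_Q iff π^{-1}(V) ∈ τ.
  V = {}: π^{-1}(V) = ∅ ∈ τ ✓.
  V = {[λ]}: π^{-1}(V) = {λ} ∉ τ ✗.
  V = {[μ=ρ]}: π^{-1}(V) = {μ, ρ} ∈ τ ✓.
  V = {[λ], [μ=ρ]}: π^{-1}(V) = {λ, μ, ρ} ∉ τ ✗.
  V = {[ν]}: π^{-1}(V) = {ν} ∈ τ ✓.
  V = {[λ], [ν]}: π^{-1}(V) = {λ, ν} ∈ τ ✓.
  V = {[μ=ρ], [ν]}: π^{-1}(V) = {μ, ν, ρ} ∈ τ ✓.
  V = {[λ], [μ=ρ], [ν]}: π^{-1}(V) = {λ, μ, ν, ρ} ∈ τ ✓.
  V = {[ξ]}: π^{-1}(V) = {ξ} ∉ τ ✗.
  V = {[λ], [ξ]}: π^{-1}(V) = {λ, ξ} ∉ τ ✗.
  V = {[μ=ρ], [ξ]}: π^{-1}(V) = {μ, ξ, ρ} ∉ τ ✗.
  V = {[λ], [μ=ρ], [ξ]}: π^{-1}(V) = {λ, μ, ξ, ρ} ∉ τ ✗.
  V = {[ν], [ξ]}: π^{-1}(V) = {ν, ξ} ∉ τ ✗.
  V = {[λ], [ν], [ξ]}: π^{-1}(V) = {λ, ν, ξ} ∉ τ ✗.
  V = {[μ=ρ], [ν], [ξ]}: π^{-1}(V) = {μ, ν, ξ, ρ} ∈ τ ✓.
  V = {[λ], [μ=ρ], [ν], [ξ]}: π^{-1}(V) = {λ, μ, ν, ξ, ρ} ∈ τ ✓.
Open sets in the quotient: τ_Q = {{}, {[μ=ρ]}, {[ν]}, {[λ], [ν]}, {[μ=ρ], [ν]}, {[λ], [μ=ρ], [ν]}, {[μ=ρ], [ν], [ξ]}, {[λ], [μ=ρ], [ν], [ξ]}} (8 elements).


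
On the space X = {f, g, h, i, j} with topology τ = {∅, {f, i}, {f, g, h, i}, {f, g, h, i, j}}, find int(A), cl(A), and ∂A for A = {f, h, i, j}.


int(A) = {f, i}, cl(A) = {f, g, h, i, j}, ∂A = {g, h, j}.

Closed sets in (X, τ) are complements of opens:
  closed(X, τ) = {∅, {j}, {g, h, j}, {f, g, h, i, j}}.
int(A) = ⋃ {U ∈ τ : U ⊆ A}. Opens contained in A: ∅, {f, i}.
Taking the union of these: int(A) = {f, i}.
cl(A) = ⋂ {C closed : A ⊆ C}. Closed sets containing A: {f, g, h, i, j}.
Intersecting these: cl(A) = {f, g, h, i, j}.
∂A = cl(A) ∖ int(A) = {f, g, h, i, j} ∖ {f, i} = {g, h, j}.


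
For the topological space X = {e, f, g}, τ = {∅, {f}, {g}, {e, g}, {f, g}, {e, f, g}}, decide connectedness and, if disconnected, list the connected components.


(X, τ) is disconnected; components = [{f}, {e, g}].

Find clopen sets (U ∈ τ with X ∖ U ∈ τ):
  U = ∅, X ∖ U = {e, f, g} — both open, so U is clopen.
  U = {f}, X ∖ U = {e, g} — both open, so U is clopen.
  U = {e, g}, X ∖ U = {f} — both open, so U is clopen.
  U = {e, f, g}, X ∖ U = ∅ — both open, so U is clopen.
Nontrivial clopen(s) exist: e.g. {f}. So (X, τ) is disconnected.
Compute connected components by grouping points that agree on all clopens:
  component: {f}
  component: {e, g}


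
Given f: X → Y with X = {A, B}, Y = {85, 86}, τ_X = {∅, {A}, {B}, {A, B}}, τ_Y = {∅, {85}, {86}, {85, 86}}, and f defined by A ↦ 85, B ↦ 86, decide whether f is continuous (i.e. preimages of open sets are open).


f IS continuous.

Compute f^{-1}(U) for each U ∈ τ_Y:
  U = ∅: f^{-1}(U) = ∅ ∈ τ_X ✓.
  U = {85}: f^{-1}(U) = {A} ∈ τ_X ✓.
  U = {86}: f^{-1}(U) = {B} ∈ τ_X ✓.
  U = {85, 86}: f^{-1}(U) = {A, B} ∈ τ_X ✓.
Every preimage lies in τ_X, so f IS continuous.


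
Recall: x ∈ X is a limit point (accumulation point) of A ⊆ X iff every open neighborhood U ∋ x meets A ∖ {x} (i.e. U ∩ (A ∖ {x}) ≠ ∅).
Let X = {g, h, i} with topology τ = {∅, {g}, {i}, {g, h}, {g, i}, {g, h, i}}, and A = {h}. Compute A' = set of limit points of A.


A' = ∅

For each x ∈ X, list the open sets U ∈ τ with x ∈ U, then check whether U ∩ (A ∖ {x}) ≠ ∅ for every such U.
  x = g: open {g} ∋ x has {g} ∩ (A ∖ {g}) = ∅, so x is NOT a limit point.
  x = h: open {g, h} ∋ x has {g, h} ∩ (A ∖ {h}) = ∅, so x is NOT a limit point.
  x = i: open {i} ∋ x has {i} ∩ (A ∖ {i}) = ∅, so x is NOT a limit point.
Collecting: A' = ∅.


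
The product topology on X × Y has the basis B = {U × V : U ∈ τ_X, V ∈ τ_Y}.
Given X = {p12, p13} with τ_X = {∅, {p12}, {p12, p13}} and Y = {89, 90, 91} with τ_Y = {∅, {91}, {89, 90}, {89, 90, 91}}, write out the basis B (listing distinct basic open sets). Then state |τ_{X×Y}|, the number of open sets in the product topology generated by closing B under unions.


Basis B = {∅ × ∅, {p12} × {91}, {p12} × {89, 90}, {p12, p13} × {91}, {p12} × {89, 90, 91}, {p12, p13} × {89, 90}, {p12, p13} × {89, 90, 91}}; |τ_{X×Y}| = 9.

Enumerate products U × V with U ∈ τ_X, V ∈ τ_Y (deduplicated):
  ∅ × ∅ = {} (∅)
  {p12} × {91} = {(p12,91)}
  {p12} × {89, 90} = {(p12,89), (p12,90)}
  {p12, p13} × {91} = {(p12,91), (p13,91)}
  {p12} × {89, 90, 91} = {(p12,89), (p12,90), (p12,91)}
  {p12, p13} × {89, 90} = {(p12,89), (p12,90), (p13,89), (p13,90)}
  {p12, p13} × {89, 90, 91} = {(p12,89), (p12,90), (p12,91), (p13,89), (p13,90), (p13,91)}
These 7 distinct sets form the basis B.
Close under arbitrary unions to get τ_{X×Y}; counting gives |τ_{X×Y}| = 9.


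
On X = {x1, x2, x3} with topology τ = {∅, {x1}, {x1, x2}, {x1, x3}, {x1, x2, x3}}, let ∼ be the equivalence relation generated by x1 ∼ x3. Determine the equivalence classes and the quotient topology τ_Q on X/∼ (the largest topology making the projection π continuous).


X/∼ = {[x1=x3], [x2]}; |τ_Q| = 3.

Equivalence classes: [x1=x3], [x2].
Quotient map π: X → X/∼ sends x1 ↦ [x1=x3], x2 ↦ [x2], x3 ↦ [x1=x3].
For each subset V ⊆ X/∼, compute π^{-1}(V) ⊆ X and check whether π^{-1}(V) ∈ τ. V is open in τ_Q iff π^{-1}(V) ∈ τ.
  V = {}: π^{-1}(V) = ∅ ∈ τ ✓.
  V = {[x1=x3]}: π^{-1}(V) = {x1, x3} ∈ τ ✓.
  V = {[x2]}: π^{-1}(V) = {x2} ∉ τ ✗.
  V = {[x1=x3], [x2]}: π^{-1}(V) = {x1, x2, x3} ∈ τ ✓.
Open sets in the quotient: τ_Q = {{}, {[x1=x3]}, {[x1=x3], [x2]}} (3 elements).


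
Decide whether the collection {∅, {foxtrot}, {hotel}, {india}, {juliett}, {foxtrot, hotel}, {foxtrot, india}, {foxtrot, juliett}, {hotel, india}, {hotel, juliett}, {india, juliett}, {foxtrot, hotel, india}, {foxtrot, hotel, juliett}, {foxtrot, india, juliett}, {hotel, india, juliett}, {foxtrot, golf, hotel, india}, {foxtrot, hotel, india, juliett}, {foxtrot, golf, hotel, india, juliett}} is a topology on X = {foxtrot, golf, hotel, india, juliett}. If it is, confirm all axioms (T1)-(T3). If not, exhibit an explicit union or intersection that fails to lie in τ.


τ IS a topology on X.

Axiom (T1): ∅ ∈ τ? Yes; X ∈ τ? Yes.
Axiom (T2/T3): check pairwise unions and intersections of members of τ.
All pairwise intersections and unions checked — each lies in τ. Therefore τ satisfies (T1), (T2), (T3): it IS a topology on X.


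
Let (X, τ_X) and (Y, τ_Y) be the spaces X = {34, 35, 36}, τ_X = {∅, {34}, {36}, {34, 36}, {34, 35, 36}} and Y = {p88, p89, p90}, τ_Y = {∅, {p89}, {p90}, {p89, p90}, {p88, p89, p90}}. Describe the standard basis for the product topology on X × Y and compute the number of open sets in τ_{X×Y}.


Basis B = {∅ × ∅, {34} × {p89}, {34} × {p90}, {36} × {p89}, {36} × {p90}, {34} × {p89, p90}, {34, 36} × {p89}, {34, 36} × {p90}, {36} × {p89, p90}, {34} × {p88, p89, p90}, {34, 35, 36} × {p89}, {34, 35, 36} × {p90}, {36} × {p88, p89, p90}, {34, 36} × {p89, p90}, {34, 36} × {p88, p89, p90}, {34, 35, 36} × {p89, p90}, {34, 35, 36} × {p88, p89, p90}}; |τ_{X×Y}| = 48.

Enumerate products U × V with U ∈ τ_X, V ∈ τ_Y (deduplicated):
  ∅ × ∅ = {} (∅)
  {34} × {p89} = {(34,p89)}
  {34} × {p90} = {(34,p90)}
  {36} × {p89} = {(36,p89)}
  {36} × {p90} = {(36,p90)}
  {34} × {p89, p90} = {(34,p89), (34,p90)}
  {34, 36} × {p89} = {(34,p89), (36,p89)}
  {34, 36} × {p90} = {(34,p90), (36,p90)}
  {36} × {p89, p90} = {(36,p89), (36,p90)}
  {34} × {p88, p89, p90} = {(34,p88), (34,p89), (34,p90)}
  {34, 35, 36} × {p89} = {(34,p89), (35,p89), (36,p89)}
  {34, 35, 36} × {p90} = {(34,p90), (35,p90), (36,p90)}
  {36} × {p88, p89, p90} = {(36,p88), (36,p89), (36,p90)}
  {34, 36} × {p89, p90} = {(34,p89), (34,p90), (36,p89), (36,p90)}
  {34, 36} × {p88, p89, p90} = {(34,p88), (34,p89), (34,p90), (36,p88), (36,p89), (36,p90)}
  {34, 35, 36} × {p89, p90} = {(34,p89), (34,p90), (35,p89), (35,p90), (36,p89), (36,p90)}
  {34, 35, 36} × {p88, p89, p90} = {(34,p88), (34,p89), (34,p90), (35,p88), (35,p89), (35,p90), (36,p88), (36,p89), (36,p90)}
These 17 distinct sets form the basis B.
Close under arbitrary unions to get τ_{X×Y}; counting gives |τ_{X×Y}| = 48.


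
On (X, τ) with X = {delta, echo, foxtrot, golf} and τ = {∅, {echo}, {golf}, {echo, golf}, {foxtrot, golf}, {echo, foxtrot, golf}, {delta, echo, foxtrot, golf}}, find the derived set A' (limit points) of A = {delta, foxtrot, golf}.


A' = {delta, foxtrot}

For each x ∈ X, list the open sets U ∈ τ with x ∈ U, then check whether U ∩ (A ∖ {x}) ≠ ∅ for every such U.
  x = delta: opens ∋ x are {delta, echo, foxtrot, golf}; each meets A ∖ {delta}, so x IS a limit point.
  x = echo: open {echo} ∋ x has {echo} ∩ (A ∖ {echo}) = ∅, so x is NOT a limit point.
  x = foxtrot: opens ∋ x are {foxtrot, golf}, {echo, foxtrot, golf}, {delta, echo, foxtrot, golf}; each meets A ∖ {foxtrot}, so x IS a limit point.
  x = golf: open {golf} ∋ x has {golf} ∩ (A ∖ {golf}) = ∅, so x is NOT a limit point.
Collecting: A' = {delta, foxtrot}.


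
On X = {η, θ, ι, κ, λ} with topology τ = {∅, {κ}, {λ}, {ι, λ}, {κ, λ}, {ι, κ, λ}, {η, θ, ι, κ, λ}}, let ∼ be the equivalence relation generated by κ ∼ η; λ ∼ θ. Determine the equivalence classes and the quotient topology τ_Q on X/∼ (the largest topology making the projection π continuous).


X/∼ = {[η=κ], [θ=λ], [ι]}; |τ_Q| = 2.

Equivalence classes: [η=κ], [θ=λ], [ι].
Quotient map π: X → X/∼ sends η ↦ [η=κ], θ ↦ [θ=λ], ι ↦ [ι], κ ↦ [η=κ], λ ↦ [θ=λ].
For each subset V ⊆ X/∼, compute π^{-1}(V) ⊆ X and check whether π^{-1}(V) ∈ τ. V is open in τ_Q iff π^{-1}(V) ∈ τ.
  V = {}: π^{-1}(V) = ∅ ∈ τ ✓.
  V = {[η=κ]}: π^{-1}(V) = {η, κ} ∉ τ ✗.
  V = {[θ=λ]}: π^{-1}(V) = {θ, λ} ∉ τ ✗.
  V = {[η=κ], [θ=λ]}: π^{-1}(V) = {η, θ, κ, λ} ∉ τ ✗.
  V = {[ι]}: π^{-1}(V) = {ι} ∉ τ ✗.
  V = {[η=κ], [ι]}: π^{-1}(V) = {η, ι, κ} ∉ τ ✗.
  V = {[θ=λ], [ι]}: π^{-1}(V) = {θ, ι, λ} ∉ τ ✗.
  V = {[η=κ], [θ=λ], [ι]}: π^{-1}(V) = {η, θ, ι, κ, λ} ∈ τ ✓.
Open sets in the quotient: τ_Q = {{}, {[η=κ], [θ=λ], [ι]}} (2 elements).


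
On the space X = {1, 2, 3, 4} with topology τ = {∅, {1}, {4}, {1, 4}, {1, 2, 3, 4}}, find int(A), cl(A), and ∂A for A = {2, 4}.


int(A) = {4}, cl(A) = {2, 3, 4}, ∂A = {2, 3}.

Closed sets in (X, τ) are complements of opens:
  closed(X, τ) = {∅, {2, 3}, {1, 2, 3}, {2, 3, 4}, {1, 2, 3, 4}}.
int(A) = ⋃ {U ∈ τ : U ⊆ A}. Opens contained in A: ∅, {4}.
Taking the union of these: int(A) = {4}.
cl(A) = ⋂ {C closed : A ⊆ C}. Closed sets containing A: {2, 3, 4}, {1, 2, 3, 4}.
Intersecting these: cl(A) = {2, 3, 4}.
∂A = cl(A) ∖ int(A) = {2, 3, 4} ∖ {4} = {2, 3}.


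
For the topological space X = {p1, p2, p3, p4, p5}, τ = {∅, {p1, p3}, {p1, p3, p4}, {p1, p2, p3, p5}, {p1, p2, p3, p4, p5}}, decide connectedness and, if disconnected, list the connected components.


(X, τ) is connected.

Find clopen sets (U ∈ τ with X ∖ U ∈ τ):
  U = ∅, X ∖ U = {p1, p2, p3, p4, p5} — both open, so U is clopen.
  U = {p1, p2, p3, p4, p5}, X ∖ U = ∅ — both open, so U is clopen.
Only trivial clopens (∅ and X) exist, so (X, τ) is connected.
Compute connected components by grouping points that agree on all clopens:
  component: {p1, p2, p3, p4, p5}


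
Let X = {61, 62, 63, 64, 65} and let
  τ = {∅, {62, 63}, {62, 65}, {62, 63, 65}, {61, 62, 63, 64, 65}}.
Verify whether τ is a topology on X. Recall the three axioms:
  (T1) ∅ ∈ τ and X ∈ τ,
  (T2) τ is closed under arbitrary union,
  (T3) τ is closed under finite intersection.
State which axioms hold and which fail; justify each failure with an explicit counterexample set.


τ is NOT a topology on X.

Axiom (T1): ∅ ∈ τ? Yes; X ∈ τ? Yes.
Axiom (T2/T3): check pairwise unions and intersections of members of τ.
Counterexample for (T3): {62, 63} ∩ {62, 65} = {62} ∉ τ. Therefore τ is NOT a topology.


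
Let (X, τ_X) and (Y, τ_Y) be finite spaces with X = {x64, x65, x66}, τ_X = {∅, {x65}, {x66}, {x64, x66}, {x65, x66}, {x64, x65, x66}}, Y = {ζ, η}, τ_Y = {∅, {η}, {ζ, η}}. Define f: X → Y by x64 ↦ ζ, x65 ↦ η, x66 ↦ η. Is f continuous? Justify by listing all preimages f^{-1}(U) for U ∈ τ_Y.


f IS continuous.

Compute f^{-1}(U) for each U ∈ τ_Y:
  U = ∅: f^{-1}(U) = ∅ ∈ τ_X ✓.
  U = {η}: f^{-1}(U) = {x65, x66} ∈ τ_X ✓.
  U = {ζ, η}: f^{-1}(U) = {x64, x65, x66} ∈ τ_X ✓.
Every preimage lies in τ_X, so f IS continuous.


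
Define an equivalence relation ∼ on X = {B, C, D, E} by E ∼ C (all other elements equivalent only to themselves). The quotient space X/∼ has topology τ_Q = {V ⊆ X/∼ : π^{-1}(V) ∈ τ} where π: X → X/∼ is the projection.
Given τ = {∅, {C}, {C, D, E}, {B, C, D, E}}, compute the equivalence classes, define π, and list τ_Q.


X/∼ = {[B], [C=E], [D]}; |τ_Q| = 3.

Equivalence classes: [B], [C=E], [D].
Quotient map π: X → X/∼ sends B ↦ [B], C ↦ [C=E], D ↦ [D], E ↦ [C=E].
For each subset V ⊆ X/∼, compute π^{-1}(V) ⊆ X and check whether π^{-1}(V) ∈ τ. V is open in τ_Q iff π^{-1}(V) ∈ τ.
  V = {}: π^{-1}(V) = ∅ ∈ τ ✓.
  V = {[B]}: π^{-1}(V) = {B} ∉ τ ✗.
  V = {[C=E]}: π^{-1}(V) = {C, E} ∉ τ ✗.
  V = {[B], [C=E]}: π^{-1}(V) = {B, C, E} ∉ τ ✗.
  V = {[D]}: π^{-1}(V) = {D} ∉ τ ✗.
  V = {[B], [D]}: π^{-1}(V) = {B, D} ∉ τ ✗.
  V = {[C=E], [D]}: π^{-1}(V) = {C, D, E} ∈ τ ✓.
  V = {[B], [C=E], [D]}: π^{-1}(V) = {B, C, D, E} ∈ τ ✓.
Open sets in the quotient: τ_Q = {{}, {[C=E], [D]}, {[B], [C=E], [D]}} (3 elements).


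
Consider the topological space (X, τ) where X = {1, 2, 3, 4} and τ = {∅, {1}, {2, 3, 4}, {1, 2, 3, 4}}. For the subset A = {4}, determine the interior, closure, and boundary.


int(A) = ∅, cl(A) = {2, 3, 4}, ∂A = {2, 3, 4}.

Closed sets in (X, τ) are complements of opens:
  closed(X, τ) = {∅, {1}, {2, 3, 4}, {1, 2, 3, 4}}.
int(A) = ⋃ {U ∈ τ : U ⊆ A}. Opens contained in A: ∅.
Taking the union of these: int(A) = ∅.
cl(A) = ⋂ {C closed : A ⊆ C}. Closed sets containing A: {2, 3, 4}, {1, 2, 3, 4}.
Intersecting these: cl(A) = {2, 3, 4}.
∂A = cl(A) ∖ int(A) = {2, 3, 4} ∖ ∅ = {2, 3, 4}.


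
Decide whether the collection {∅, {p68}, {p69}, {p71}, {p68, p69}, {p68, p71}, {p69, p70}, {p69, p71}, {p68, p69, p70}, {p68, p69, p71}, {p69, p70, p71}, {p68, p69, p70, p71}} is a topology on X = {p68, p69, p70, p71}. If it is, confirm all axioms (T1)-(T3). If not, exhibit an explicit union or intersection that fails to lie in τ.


τ IS a topology on X.

Axiom (T1): ∅ ∈ τ? Yes; X ∈ τ? Yes.
Axiom (T2/T3): check pairwise unions and intersections of members of τ.
All pairwise intersections and unions checked — each lies in τ. Therefore τ satisfies (T1), (T2), (T3): it IS a topology on X.


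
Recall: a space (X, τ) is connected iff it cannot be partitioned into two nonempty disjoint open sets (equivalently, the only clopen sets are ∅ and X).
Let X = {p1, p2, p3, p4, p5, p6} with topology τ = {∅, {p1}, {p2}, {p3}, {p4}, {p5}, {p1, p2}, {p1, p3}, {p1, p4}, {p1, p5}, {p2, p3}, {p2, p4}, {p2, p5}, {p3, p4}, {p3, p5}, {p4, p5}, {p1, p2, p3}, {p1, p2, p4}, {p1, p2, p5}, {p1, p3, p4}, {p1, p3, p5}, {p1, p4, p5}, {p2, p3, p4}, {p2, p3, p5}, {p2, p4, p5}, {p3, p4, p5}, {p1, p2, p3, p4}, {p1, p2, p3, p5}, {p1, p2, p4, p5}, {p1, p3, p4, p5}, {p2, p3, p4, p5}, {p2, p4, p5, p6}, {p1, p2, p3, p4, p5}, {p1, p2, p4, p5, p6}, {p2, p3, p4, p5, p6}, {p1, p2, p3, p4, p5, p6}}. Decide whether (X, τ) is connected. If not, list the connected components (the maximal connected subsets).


(X, τ) is disconnected; components = [{p1}, {p3}, {p2, p4, p5, p6}].

Find clopen sets (U ∈ τ with X ∖ U ∈ τ):
  U = ∅, X ∖ U = {p1, p2, p3, p4, p5, p6} — both open, so U is clopen.
  U = {p1}, X ∖ U = {p2, p3, p4, p5, p6} — both open, so U is clopen.
  U = {p3}, X ∖ U = {p1, p2, p4, p5, p6} — both open, so U is clopen.
  U = {p1, p3}, X ∖ U = {p2, p4, p5, p6} — both open, so U is clopen.
  U = {p2, p4, p5, p6}, X ∖ U = {p1, p3} — both open, so U is clopen.
  U = {p1, p2, p4, p5, p6}, X ∖ U = {p3} — both open, so U is clopen.
  U = {p2, p3, p4, p5, p6}, X ∖ U = {p1} — both open, so U is clopen.
  U = {p1, p2, p3, p4, p5, p6}, X ∖ U = ∅ — both open, so U is clopen.
Nontrivial clopen(s) exist: e.g. {p1, p3}. So (X, τ) is disconnected.
Compute connected components by grouping points that agree on all clopens:
  component: {p1}
  component: {p3}
  component: {p2, p4, p5, p6}


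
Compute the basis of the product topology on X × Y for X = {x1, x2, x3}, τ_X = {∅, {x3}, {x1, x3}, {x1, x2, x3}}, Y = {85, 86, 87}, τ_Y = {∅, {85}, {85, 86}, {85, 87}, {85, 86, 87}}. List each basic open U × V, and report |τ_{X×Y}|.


Basis B = {∅ × ∅, {x3} × {85}, {x1, x3} × {85}, {x3} × {85, 86}, {x3} × {85, 87}, {x1, x2, x3} × {85}, {x3} × {85, 86, 87}, {x1, x3} × {85, 86}, {x1, x3} × {85, 87}, {x1, x3} × {85, 86, 87}, {x1, x2, x3} × {85, 86}, {x1, x2, x3} × {85, 87}, {x1, x2, x3} × {85, 86, 87}}; |τ_{X×Y}| = 30.

Enumerate products U × V with U ∈ τ_X, V ∈ τ_Y (deduplicated):
  ∅ × ∅ = {} (∅)
  {x3} × {85} = {(x3,85)}
  {x1, x3} × {85} = {(x1,85), (x3,85)}
  {x3} × {85, 86} = {(x3,85), (x3,86)}
  {x3} × {85, 87} = {(x3,85), (x3,87)}
  {x1, x2, x3} × {85} = {(x1,85), (x2,85), (x3,85)}
  {x3} × {85, 86, 87} = {(x3,85), (x3,86), (x3,87)}
  {x1, x3} × {85, 86} = {(x1,85), (x1,86), (x3,85), (x3,86)}
  {x1, x3} × {85, 87} = {(x1,85), (x1,87), (x3,85), (x3,87)}
  {x1, x3} × {85, 86, 87} = {(x1,85), (x1,86), (x1,87), (x3,85), (x3,86), (x3,87)}
  {x1, x2, x3} × {85, 86} = {(x1,85), (x1,86), (x2,85), (x2,86), (x3,85), (x3,86)}
  {x1, x2, x3} × {85, 87} = {(x1,85), (x1,87), (x2,85), (x2,87), (x3,85), (x3,87)}
  {x1, x2, x3} × {85, 86, 87} = {(x1,85), (x1,86), (x1,87), (x2,85), (x2,86), (x2,87), (x3,85), (x3,86), (x3,87)}
These 13 distinct sets form the basis B.
Close under arbitrary unions to get τ_{X×Y}; counting gives |τ_{X×Y}| = 30.


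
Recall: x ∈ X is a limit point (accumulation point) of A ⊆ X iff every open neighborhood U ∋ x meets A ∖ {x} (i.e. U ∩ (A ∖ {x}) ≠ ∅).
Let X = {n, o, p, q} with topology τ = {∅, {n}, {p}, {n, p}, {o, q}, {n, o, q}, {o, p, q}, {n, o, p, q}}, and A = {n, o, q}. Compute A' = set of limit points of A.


A' = {o, q}

For each x ∈ X, list the open sets U ∈ τ with x ∈ U, then check whether U ∩ (A ∖ {x}) ≠ ∅ for every such U.
  x = n: open {n} ∋ x has {n} ∩ (A ∖ {n}) = ∅, so x is NOT a limit point.
  x = o: opens ∋ x are {o, q}, {n, o, q}, {o, p, q}, {n, o, p, q}; each meets A ∖ {o}, so x IS a limit point.
  x = p: open {p} ∋ x has {p} ∩ (A ∖ {p}) = ∅, so x is NOT a limit point.
  x = q: opens ∋ x are {o, q}, {n, o, q}, {o, p, q}, {n, o, p, q}; each meets A ∖ {q}, so x IS a limit point.
Collecting: A' = {o, q}.


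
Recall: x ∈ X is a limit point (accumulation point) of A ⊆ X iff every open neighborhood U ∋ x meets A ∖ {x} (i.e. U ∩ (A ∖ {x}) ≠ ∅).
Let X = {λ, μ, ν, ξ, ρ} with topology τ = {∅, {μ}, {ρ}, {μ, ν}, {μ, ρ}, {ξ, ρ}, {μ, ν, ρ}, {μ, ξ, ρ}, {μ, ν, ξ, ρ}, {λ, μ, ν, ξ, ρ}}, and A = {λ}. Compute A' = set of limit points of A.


A' = ∅

For each x ∈ X, list the open sets U ∈ τ with x ∈ U, then check whether U ∩ (A ∖ {x}) ≠ ∅ for every such U.
  x = λ: open {λ, μ, ν, ξ, ρ} ∋ x has {λ, μ, ν, ξ, ρ} ∩ (A ∖ {λ}) = ∅, so x is NOT a limit point.
  x = μ: open {μ} ∋ x has {μ} ∩ (A ∖ {μ}) = ∅, so x is NOT a limit point.
  x = ν: open {μ, ν} ∋ x has {μ, ν} ∩ (A ∖ {ν}) = ∅, so x is NOT a limit point.
  x = ξ: open {ξ, ρ} ∋ x has {ξ, ρ} ∩ (A ∖ {ξ}) = ∅, so x is NOT a limit point.
  x = ρ: open {ρ} ∋ x has {ρ} ∩ (A ∖ {ρ}) = ∅, so x is NOT a limit point.
Collecting: A' = ∅.


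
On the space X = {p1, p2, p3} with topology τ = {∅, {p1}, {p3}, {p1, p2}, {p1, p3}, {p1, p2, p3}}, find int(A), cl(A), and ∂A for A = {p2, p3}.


int(A) = {p3}, cl(A) = {p2, p3}, ∂A = {p2}.

Closed sets in (X, τ) are complements of opens:
  closed(X, τ) = {∅, {p2}, {p3}, {p1, p2}, {p2, p3}, {p1, p2, p3}}.
int(A) = ⋃ {U ∈ τ : U ⊆ A}. Opens contained in A: ∅, {p3}.
Taking the union of these: int(A) = {p3}.
cl(A) = ⋂ {C closed : A ⊆ C}. Closed sets containing A: {p2, p3}, {p1, p2, p3}.
Intersecting these: cl(A) = {p2, p3}.
∂A = cl(A) ∖ int(A) = {p2, p3} ∖ {p3} = {p2}.


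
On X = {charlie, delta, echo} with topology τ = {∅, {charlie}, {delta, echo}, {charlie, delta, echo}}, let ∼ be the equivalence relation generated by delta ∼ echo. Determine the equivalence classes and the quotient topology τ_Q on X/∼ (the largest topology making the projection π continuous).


X/∼ = {[charlie], [delta=echo]}; |τ_Q| = 4.

Equivalence classes: [charlie], [delta=echo].
Quotient map π: X → X/∼ sends charlie ↦ [charlie], delta ↦ [delta=echo], echo ↦ [delta=echo].
For each subset V ⊆ X/∼, compute π^{-1}(V) ⊆ X and check whether π^{-1}(V) ∈ τ. V is open in τ_Q iff π^{-1}(V) ∈ τ.
  V = {}: π^{-1}(V) = ∅ ∈ τ ✓.
  V = {[charlie]}: π^{-1}(V) = {charlie} ∈ τ ✓.
  V = {[delta=echo]}: π^{-1}(V) = {delta, echo} ∈ τ ✓.
  V = {[charlie], [delta=echo]}: π^{-1}(V) = {charlie, delta, echo} ∈ τ ✓.
Open sets in the quotient: τ_Q = {{}, {[charlie]}, {[delta=echo]}, {[charlie], [delta=echo]}} (4 elements).


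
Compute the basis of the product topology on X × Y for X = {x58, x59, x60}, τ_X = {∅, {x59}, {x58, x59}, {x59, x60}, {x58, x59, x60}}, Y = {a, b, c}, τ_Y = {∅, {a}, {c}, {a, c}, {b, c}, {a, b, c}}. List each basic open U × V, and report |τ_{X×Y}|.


Basis B = {∅ × ∅, {x59} × {a}, {x59} × {c}, {x58, x59} × {a}, {x58, x59} × {c}, {x59} × {a, c}, {x59, x60} × {a}, {x59} × {b, c}, {x59, x60} × {c}, {x58, x59, x60} × {a}, {x58, x59, x60} × {c}, {x59} × {a, b, c}, {x58, x59} × {a, c}, {x58, x59} × {b, c}, {x59, x60} × {a, c}, {x59, x60} × {b, c}, {x58, x59} × {a, b, c}, {x58, x59, x60} × {a, c}, {x58, x59, x60} × {b, c}, {x59, x60} × {a, b, c}, {x58, x59, x60} × {a, b, c}}; |τ_{X×Y}| = 70.

Enumerate products U × V with U ∈ τ_X, V ∈ τ_Y (deduplicated):
  ∅ × ∅ = {} (∅)
  {x59} × {a} = {(x59,a)}
  {x59} × {c} = {(x59,c)}
  {x58, x59} × {a} = {(x58,a), (x59,a)}
  {x58, x59} × {c} = {(x58,c), (x59,c)}
  {x59} × {a, c} = {(x59,a), (x59,c)}
  {x59, x60} × {a} = {(x59,a), (x60,a)}
  {x59} × {b, c} = {(x59,b), (x59,c)}
  {x59, x60} × {c} = {(x59,c), (x60,c)}
  {x58, x59, x60} × {a} = {(x58,a), (x59,a), (x60,a)}
  {x58, x59, x60} × {c} = {(x58,c), (x59,c), (x60,c)}
  {x59} × {a, b, c} = {(x59,a), (x59,b), (x59,c)}
  {x58, x59} × {a, c} = {(x58,a), (x58,c), (x59,a), (x59,c)}
  {x58, x59} × {b, c} = {(x58,b), (x58,c), (x59,b), (x59,c)}
  {x59, x60} × {a, c} = {(x59,a), (x59,c), (x60,a), (x60,c)}
  {x59, x60} × {b, c} = {(x59,b), (x59,c), (x60,b), (x60,c)}
  {x58, x59} × {a, b, c} = {(x58,a), (x58,b), (x58,c), (x59,a), (x59,b), (x59,c)}
  {x58, x59, x60} × {a, c} = {(x58,a), (x58,c), (x59,a), (x59,c), (x60,a), (x60,c)}
  {x58, x59, x60} × {b, c} = {(x58,b), (x58,c), (x59,b), (x59,c), (x60,b), (x60,c)}
  {x59, x60} × {a, b, c} = {(x59,a), (x59,b), (x59,c), (x60,a), (x60,b), (x60,c)}
  {x58, x59, x60} × {a, b, c} = {(x58,a), (x58,b), (x58,c), (x59,a), (x59,b), (x59,c), (x60,a), (x60,b), (x60,c)}
These 21 distinct sets form the basis B.
Close under arbitrary unions to get τ_{X×Y}; counting gives |τ_{X×Y}| = 70.


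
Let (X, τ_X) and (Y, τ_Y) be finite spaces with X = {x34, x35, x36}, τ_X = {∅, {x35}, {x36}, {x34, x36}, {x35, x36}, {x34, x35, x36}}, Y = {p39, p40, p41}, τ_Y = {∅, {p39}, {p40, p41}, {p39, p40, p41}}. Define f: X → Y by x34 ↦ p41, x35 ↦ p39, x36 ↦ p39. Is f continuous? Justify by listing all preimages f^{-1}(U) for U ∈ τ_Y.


f is NOT continuous.

Compute f^{-1}(U) for each U ∈ τ_Y:
  U = ∅: f^{-1}(U) = ∅ ∈ τ_X ✓.
  U = {p39}: f^{-1}(U) = {x35, x36} ∈ τ_X ✓.
  U = {p40, p41}: f^{-1}(U) = {x34} ∉ τ_X ✗.
  U = {p39, p40, p41}: f^{-1}(U) = {x34, x35, x36} ∈ τ_X ✓.
Found U = {p40, p41} with f^{-1}(U) = {x34} not in τ_X. Therefore f is NOT continuous.


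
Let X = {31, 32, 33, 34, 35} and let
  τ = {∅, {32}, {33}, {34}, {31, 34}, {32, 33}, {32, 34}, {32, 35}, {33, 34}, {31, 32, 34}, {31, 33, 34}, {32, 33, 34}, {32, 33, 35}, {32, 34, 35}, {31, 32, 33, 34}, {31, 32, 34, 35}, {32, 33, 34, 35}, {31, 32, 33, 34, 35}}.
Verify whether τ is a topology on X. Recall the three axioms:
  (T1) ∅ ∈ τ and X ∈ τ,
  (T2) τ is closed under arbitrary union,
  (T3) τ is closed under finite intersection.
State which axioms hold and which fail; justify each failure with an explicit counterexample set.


τ IS a topology on X.

Axiom (T1): ∅ ∈ τ? Yes; X ∈ τ? Yes.
Axiom (T2/T3): check pairwise unions and intersections of members of τ.
All pairwise intersections and unions checked — each lies in τ. Therefore τ satisfies (T1), (T2), (T3): it IS a topology on X.


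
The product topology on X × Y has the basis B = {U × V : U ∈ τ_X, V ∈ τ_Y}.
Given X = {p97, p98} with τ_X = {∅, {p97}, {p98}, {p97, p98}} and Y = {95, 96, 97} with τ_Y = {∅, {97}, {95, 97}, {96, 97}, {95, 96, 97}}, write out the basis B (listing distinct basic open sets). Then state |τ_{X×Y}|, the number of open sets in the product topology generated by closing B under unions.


Basis B = {∅ × ∅, {p97} × {97}, {p98} × {97}, {p97} × {95, 97}, {p97} × {96, 97}, {p97, p98} × {97}, {p98} × {95, 97}, {p98} × {96, 97}, {p97} × {95, 96, 97}, {p98} × {95, 96, 97}, {p97, p98} × {95, 97}, {p97, p98} × {96, 97}, {p97, p98} × {95, 96, 97}}; |τ_{X×Y}| = 25.

Enumerate products U × V with U ∈ τ_X, V ∈ τ_Y (deduplicated):
  ∅ × ∅ = {} (∅)
  {p97} × {97} = {(p97,97)}
  {p98} × {97} = {(p98,97)}
  {p97} × {95, 97} = {(p97,95), (p97,97)}
  {p97} × {96, 97} = {(p97,96), (p97,97)}
  {p97, p98} × {97} = {(p97,97), (p98,97)}
  {p98} × {95, 97} = {(p98,95), (p98,97)}
  {p98} × {96, 97} = {(p98,96), (p98,97)}
  {p97} × {95, 96, 97} = {(p97,95), (p97,96), (p97,97)}
  {p98} × {95, 96, 97} = {(p98,95), (p98,96), (p98,97)}
  {p97, p98} × {95, 97} = {(p97,95), (p97,97), (p98,95), (p98,97)}
  {p97, p98} × {96, 97} = {(p97,96), (p97,97), (p98,96), (p98,97)}
  {p97, p98} × {95, 96, 97} = {(p97,95), (p97,96), (p97,97), (p98,95), (p98,96), (p98,97)}
These 13 distinct sets form the basis B.
Close under arbitrary unions to get τ_{X×Y}; counting gives |τ_{X×Y}| = 25.
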